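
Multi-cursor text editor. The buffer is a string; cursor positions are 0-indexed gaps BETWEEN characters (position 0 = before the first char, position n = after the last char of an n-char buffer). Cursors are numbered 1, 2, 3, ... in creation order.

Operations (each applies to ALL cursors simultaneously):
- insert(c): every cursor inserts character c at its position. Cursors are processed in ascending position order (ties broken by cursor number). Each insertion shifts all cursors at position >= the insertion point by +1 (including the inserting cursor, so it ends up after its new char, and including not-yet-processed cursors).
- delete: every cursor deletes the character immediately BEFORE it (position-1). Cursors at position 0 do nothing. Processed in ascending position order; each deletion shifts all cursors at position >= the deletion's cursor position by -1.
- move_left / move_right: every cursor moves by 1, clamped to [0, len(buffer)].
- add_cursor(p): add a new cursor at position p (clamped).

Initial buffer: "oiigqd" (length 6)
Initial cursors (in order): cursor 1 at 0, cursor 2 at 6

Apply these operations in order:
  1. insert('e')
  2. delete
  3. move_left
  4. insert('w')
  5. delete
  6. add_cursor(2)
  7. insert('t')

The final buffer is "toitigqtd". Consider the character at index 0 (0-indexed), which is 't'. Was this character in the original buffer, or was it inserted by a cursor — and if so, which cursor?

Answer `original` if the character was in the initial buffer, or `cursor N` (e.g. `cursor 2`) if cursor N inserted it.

Answer: cursor 1

Derivation:
After op 1 (insert('e')): buffer="eoiigqde" (len 8), cursors c1@1 c2@8, authorship 1......2
After op 2 (delete): buffer="oiigqd" (len 6), cursors c1@0 c2@6, authorship ......
After op 3 (move_left): buffer="oiigqd" (len 6), cursors c1@0 c2@5, authorship ......
After op 4 (insert('w')): buffer="woiigqwd" (len 8), cursors c1@1 c2@7, authorship 1.....2.
After op 5 (delete): buffer="oiigqd" (len 6), cursors c1@0 c2@5, authorship ......
After op 6 (add_cursor(2)): buffer="oiigqd" (len 6), cursors c1@0 c3@2 c2@5, authorship ......
After op 7 (insert('t')): buffer="toitigqtd" (len 9), cursors c1@1 c3@4 c2@8, authorship 1..3...2.
Authorship (.=original, N=cursor N): 1 . . 3 . . . 2 .
Index 0: author = 1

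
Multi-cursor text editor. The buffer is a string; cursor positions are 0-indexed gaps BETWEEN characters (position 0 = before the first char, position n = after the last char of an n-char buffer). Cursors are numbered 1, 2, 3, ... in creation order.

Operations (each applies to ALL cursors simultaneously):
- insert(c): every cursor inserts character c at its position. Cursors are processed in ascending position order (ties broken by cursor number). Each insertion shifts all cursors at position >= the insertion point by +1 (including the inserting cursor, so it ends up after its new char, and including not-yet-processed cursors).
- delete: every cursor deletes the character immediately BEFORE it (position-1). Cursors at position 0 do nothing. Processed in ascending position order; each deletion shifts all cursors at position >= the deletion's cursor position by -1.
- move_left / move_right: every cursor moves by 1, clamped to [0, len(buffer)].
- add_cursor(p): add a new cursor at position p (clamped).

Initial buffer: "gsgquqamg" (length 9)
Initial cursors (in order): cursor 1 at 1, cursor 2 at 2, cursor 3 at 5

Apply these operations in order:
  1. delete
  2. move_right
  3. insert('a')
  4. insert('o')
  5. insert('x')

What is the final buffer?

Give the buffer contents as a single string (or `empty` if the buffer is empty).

Answer: gaaooxxqqaoxamg

Derivation:
After op 1 (delete): buffer="gqqamg" (len 6), cursors c1@0 c2@0 c3@2, authorship ......
After op 2 (move_right): buffer="gqqamg" (len 6), cursors c1@1 c2@1 c3@3, authorship ......
After op 3 (insert('a')): buffer="gaaqqaamg" (len 9), cursors c1@3 c2@3 c3@6, authorship .12..3...
After op 4 (insert('o')): buffer="gaaooqqaoamg" (len 12), cursors c1@5 c2@5 c3@9, authorship .1212..33...
After op 5 (insert('x')): buffer="gaaooxxqqaoxamg" (len 15), cursors c1@7 c2@7 c3@12, authorship .121212..333...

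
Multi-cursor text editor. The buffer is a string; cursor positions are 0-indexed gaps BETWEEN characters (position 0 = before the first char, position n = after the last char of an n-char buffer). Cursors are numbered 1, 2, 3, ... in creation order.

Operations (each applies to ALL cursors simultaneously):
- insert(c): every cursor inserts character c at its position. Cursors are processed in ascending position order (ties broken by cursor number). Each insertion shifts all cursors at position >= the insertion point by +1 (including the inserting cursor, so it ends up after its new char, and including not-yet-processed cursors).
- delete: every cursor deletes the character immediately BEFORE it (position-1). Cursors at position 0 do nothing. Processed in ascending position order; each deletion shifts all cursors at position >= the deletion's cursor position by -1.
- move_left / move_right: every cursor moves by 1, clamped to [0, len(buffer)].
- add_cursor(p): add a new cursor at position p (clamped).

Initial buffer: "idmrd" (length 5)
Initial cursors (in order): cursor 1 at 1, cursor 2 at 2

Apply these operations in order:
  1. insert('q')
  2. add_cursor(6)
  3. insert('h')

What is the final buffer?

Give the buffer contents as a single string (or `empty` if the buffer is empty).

Answer: iqhdqhmrhd

Derivation:
After op 1 (insert('q')): buffer="iqdqmrd" (len 7), cursors c1@2 c2@4, authorship .1.2...
After op 2 (add_cursor(6)): buffer="iqdqmrd" (len 7), cursors c1@2 c2@4 c3@6, authorship .1.2...
After op 3 (insert('h')): buffer="iqhdqhmrhd" (len 10), cursors c1@3 c2@6 c3@9, authorship .11.22..3.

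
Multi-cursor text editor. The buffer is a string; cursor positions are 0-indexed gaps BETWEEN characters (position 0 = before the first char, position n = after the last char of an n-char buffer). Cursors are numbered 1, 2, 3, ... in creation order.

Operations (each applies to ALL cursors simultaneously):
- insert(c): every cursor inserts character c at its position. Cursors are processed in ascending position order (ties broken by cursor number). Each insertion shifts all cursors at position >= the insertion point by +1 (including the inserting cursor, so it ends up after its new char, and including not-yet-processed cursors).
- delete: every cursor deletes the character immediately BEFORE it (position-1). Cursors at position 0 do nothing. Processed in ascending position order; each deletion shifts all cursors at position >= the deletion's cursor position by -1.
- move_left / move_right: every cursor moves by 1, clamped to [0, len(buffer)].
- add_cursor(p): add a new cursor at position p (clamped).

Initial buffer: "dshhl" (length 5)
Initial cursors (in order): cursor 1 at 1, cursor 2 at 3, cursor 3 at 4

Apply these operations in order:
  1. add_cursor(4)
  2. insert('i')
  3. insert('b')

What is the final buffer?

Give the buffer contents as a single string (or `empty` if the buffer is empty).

After op 1 (add_cursor(4)): buffer="dshhl" (len 5), cursors c1@1 c2@3 c3@4 c4@4, authorship .....
After op 2 (insert('i')): buffer="dishihiil" (len 9), cursors c1@2 c2@5 c3@8 c4@8, authorship .1..2.34.
After op 3 (insert('b')): buffer="dibshibhiibbl" (len 13), cursors c1@3 c2@7 c3@12 c4@12, authorship .11..22.3434.

Answer: dibshibhiibbl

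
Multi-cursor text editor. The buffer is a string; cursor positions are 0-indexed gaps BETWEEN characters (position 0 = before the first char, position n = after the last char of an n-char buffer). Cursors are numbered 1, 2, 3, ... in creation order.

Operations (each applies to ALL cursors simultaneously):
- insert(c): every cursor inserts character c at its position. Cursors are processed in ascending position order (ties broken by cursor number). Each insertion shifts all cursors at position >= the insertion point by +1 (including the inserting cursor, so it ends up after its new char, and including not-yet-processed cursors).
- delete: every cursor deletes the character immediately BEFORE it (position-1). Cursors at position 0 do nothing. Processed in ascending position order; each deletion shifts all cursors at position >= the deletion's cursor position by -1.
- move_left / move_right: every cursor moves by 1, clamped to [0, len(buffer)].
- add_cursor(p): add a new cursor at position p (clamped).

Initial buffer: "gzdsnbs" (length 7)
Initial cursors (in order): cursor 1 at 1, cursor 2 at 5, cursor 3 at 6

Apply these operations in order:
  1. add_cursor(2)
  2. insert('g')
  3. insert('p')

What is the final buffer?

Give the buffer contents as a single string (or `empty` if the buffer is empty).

After op 1 (add_cursor(2)): buffer="gzdsnbs" (len 7), cursors c1@1 c4@2 c2@5 c3@6, authorship .......
After op 2 (insert('g')): buffer="ggzgdsngbgs" (len 11), cursors c1@2 c4@4 c2@8 c3@10, authorship .1.4...2.3.
After op 3 (insert('p')): buffer="ggpzgpdsngpbgps" (len 15), cursors c1@3 c4@6 c2@11 c3@14, authorship .11.44...22.33.

Answer: ggpzgpdsngpbgps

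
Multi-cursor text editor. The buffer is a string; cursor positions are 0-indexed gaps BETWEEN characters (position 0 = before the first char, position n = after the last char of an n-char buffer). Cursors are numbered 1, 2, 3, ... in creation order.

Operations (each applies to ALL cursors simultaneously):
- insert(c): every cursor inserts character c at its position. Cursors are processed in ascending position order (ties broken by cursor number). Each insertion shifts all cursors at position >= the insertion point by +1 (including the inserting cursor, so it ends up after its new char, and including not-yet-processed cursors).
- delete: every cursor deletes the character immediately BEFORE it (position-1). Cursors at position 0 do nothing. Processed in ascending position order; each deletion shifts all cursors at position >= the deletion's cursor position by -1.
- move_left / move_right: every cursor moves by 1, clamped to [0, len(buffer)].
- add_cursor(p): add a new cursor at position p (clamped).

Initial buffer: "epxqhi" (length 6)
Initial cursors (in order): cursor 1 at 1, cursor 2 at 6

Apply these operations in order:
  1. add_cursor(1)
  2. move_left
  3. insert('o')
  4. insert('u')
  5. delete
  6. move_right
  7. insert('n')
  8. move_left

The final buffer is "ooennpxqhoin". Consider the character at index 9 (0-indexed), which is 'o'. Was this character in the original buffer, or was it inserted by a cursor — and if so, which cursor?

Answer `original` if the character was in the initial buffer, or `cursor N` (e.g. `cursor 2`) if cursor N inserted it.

After op 1 (add_cursor(1)): buffer="epxqhi" (len 6), cursors c1@1 c3@1 c2@6, authorship ......
After op 2 (move_left): buffer="epxqhi" (len 6), cursors c1@0 c3@0 c2@5, authorship ......
After op 3 (insert('o')): buffer="ooepxqhoi" (len 9), cursors c1@2 c3@2 c2@8, authorship 13.....2.
After op 4 (insert('u')): buffer="oouuepxqhoui" (len 12), cursors c1@4 c3@4 c2@11, authorship 1313.....22.
After op 5 (delete): buffer="ooepxqhoi" (len 9), cursors c1@2 c3@2 c2@8, authorship 13.....2.
After op 6 (move_right): buffer="ooepxqhoi" (len 9), cursors c1@3 c3@3 c2@9, authorship 13.....2.
After op 7 (insert('n')): buffer="ooennpxqhoin" (len 12), cursors c1@5 c3@5 c2@12, authorship 13.13....2.2
After op 8 (move_left): buffer="ooennpxqhoin" (len 12), cursors c1@4 c3@4 c2@11, authorship 13.13....2.2
Authorship (.=original, N=cursor N): 1 3 . 1 3 . . . . 2 . 2
Index 9: author = 2

Answer: cursor 2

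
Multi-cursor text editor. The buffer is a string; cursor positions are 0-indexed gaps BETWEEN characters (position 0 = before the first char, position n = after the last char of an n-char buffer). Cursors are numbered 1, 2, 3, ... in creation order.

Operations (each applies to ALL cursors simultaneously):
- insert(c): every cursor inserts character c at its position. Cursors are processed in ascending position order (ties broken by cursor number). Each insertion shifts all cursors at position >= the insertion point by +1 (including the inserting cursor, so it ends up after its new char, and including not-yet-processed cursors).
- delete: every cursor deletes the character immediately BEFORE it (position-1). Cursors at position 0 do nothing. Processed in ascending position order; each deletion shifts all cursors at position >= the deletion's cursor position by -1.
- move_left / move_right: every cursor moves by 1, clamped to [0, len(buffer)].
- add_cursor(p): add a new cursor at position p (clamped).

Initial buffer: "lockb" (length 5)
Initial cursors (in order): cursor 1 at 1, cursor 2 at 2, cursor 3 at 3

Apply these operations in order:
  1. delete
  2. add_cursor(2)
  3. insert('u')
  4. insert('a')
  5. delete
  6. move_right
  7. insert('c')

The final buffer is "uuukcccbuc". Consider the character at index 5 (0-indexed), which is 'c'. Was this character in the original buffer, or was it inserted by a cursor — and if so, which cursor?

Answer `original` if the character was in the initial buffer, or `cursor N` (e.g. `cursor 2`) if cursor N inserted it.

Answer: cursor 2

Derivation:
After op 1 (delete): buffer="kb" (len 2), cursors c1@0 c2@0 c3@0, authorship ..
After op 2 (add_cursor(2)): buffer="kb" (len 2), cursors c1@0 c2@0 c3@0 c4@2, authorship ..
After op 3 (insert('u')): buffer="uuukbu" (len 6), cursors c1@3 c2@3 c3@3 c4@6, authorship 123..4
After op 4 (insert('a')): buffer="uuuaaakbua" (len 10), cursors c1@6 c2@6 c3@6 c4@10, authorship 123123..44
After op 5 (delete): buffer="uuukbu" (len 6), cursors c1@3 c2@3 c3@3 c4@6, authorship 123..4
After op 6 (move_right): buffer="uuukbu" (len 6), cursors c1@4 c2@4 c3@4 c4@6, authorship 123..4
After op 7 (insert('c')): buffer="uuukcccbuc" (len 10), cursors c1@7 c2@7 c3@7 c4@10, authorship 123.123.44
Authorship (.=original, N=cursor N): 1 2 3 . 1 2 3 . 4 4
Index 5: author = 2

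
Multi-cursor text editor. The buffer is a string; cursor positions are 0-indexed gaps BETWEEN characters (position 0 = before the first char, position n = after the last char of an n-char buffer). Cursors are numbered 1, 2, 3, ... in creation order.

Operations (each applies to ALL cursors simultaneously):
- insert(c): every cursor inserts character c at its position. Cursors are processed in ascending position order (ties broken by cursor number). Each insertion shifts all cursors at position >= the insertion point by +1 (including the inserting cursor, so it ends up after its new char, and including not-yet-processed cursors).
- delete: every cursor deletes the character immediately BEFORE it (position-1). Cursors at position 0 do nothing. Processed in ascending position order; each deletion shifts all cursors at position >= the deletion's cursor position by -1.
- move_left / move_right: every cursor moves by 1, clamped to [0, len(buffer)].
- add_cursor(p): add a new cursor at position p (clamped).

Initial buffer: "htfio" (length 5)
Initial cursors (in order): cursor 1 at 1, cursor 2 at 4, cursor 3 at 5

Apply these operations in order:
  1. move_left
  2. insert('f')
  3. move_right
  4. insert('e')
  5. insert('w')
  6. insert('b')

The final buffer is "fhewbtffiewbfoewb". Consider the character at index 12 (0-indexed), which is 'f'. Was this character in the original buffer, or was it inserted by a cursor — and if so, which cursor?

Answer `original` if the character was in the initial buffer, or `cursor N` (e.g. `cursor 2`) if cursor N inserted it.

Answer: cursor 3

Derivation:
After op 1 (move_left): buffer="htfio" (len 5), cursors c1@0 c2@3 c3@4, authorship .....
After op 2 (insert('f')): buffer="fhtffifo" (len 8), cursors c1@1 c2@5 c3@7, authorship 1...2.3.
After op 3 (move_right): buffer="fhtffifo" (len 8), cursors c1@2 c2@6 c3@8, authorship 1...2.3.
After op 4 (insert('e')): buffer="fhetffiefoe" (len 11), cursors c1@3 c2@8 c3@11, authorship 1.1..2.23.3
After op 5 (insert('w')): buffer="fhewtffiewfoew" (len 14), cursors c1@4 c2@10 c3@14, authorship 1.11..2.223.33
After op 6 (insert('b')): buffer="fhewbtffiewbfoewb" (len 17), cursors c1@5 c2@12 c3@17, authorship 1.111..2.2223.333
Authorship (.=original, N=cursor N): 1 . 1 1 1 . . 2 . 2 2 2 3 . 3 3 3
Index 12: author = 3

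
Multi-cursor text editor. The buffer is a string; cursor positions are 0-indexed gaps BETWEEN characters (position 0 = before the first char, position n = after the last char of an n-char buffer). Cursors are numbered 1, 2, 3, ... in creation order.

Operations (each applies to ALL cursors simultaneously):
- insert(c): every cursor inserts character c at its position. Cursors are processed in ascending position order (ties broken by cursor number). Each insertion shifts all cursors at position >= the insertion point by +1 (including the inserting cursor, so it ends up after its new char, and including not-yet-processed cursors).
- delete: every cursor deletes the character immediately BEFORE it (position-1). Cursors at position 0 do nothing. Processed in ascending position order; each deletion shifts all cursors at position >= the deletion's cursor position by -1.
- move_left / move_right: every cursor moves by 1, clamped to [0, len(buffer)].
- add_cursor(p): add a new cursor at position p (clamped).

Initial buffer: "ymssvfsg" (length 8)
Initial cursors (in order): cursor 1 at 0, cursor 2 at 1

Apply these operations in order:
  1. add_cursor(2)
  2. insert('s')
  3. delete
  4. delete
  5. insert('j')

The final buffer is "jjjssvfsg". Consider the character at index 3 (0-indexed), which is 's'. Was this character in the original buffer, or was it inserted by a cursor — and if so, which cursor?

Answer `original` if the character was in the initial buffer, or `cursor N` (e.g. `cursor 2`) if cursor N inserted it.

After op 1 (add_cursor(2)): buffer="ymssvfsg" (len 8), cursors c1@0 c2@1 c3@2, authorship ........
After op 2 (insert('s')): buffer="sysmsssvfsg" (len 11), cursors c1@1 c2@3 c3@5, authorship 1.2.3......
After op 3 (delete): buffer="ymssvfsg" (len 8), cursors c1@0 c2@1 c3@2, authorship ........
After op 4 (delete): buffer="ssvfsg" (len 6), cursors c1@0 c2@0 c3@0, authorship ......
After op 5 (insert('j')): buffer="jjjssvfsg" (len 9), cursors c1@3 c2@3 c3@3, authorship 123......
Authorship (.=original, N=cursor N): 1 2 3 . . . . . .
Index 3: author = original

Answer: original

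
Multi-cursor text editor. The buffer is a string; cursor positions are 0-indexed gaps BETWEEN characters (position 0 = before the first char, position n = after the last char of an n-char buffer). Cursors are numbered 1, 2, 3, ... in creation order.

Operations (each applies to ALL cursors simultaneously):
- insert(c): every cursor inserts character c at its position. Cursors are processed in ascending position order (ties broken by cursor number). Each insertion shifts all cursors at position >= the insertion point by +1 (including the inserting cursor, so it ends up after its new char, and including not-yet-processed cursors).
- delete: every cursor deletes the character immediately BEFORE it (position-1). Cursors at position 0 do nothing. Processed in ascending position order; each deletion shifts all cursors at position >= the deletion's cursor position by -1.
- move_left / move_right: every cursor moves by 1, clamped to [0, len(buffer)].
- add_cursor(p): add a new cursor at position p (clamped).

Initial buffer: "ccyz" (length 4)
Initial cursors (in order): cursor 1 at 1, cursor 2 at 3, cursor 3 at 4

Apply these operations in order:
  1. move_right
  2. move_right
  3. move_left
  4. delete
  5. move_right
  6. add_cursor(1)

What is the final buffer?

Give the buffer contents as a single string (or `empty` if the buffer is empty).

After op 1 (move_right): buffer="ccyz" (len 4), cursors c1@2 c2@4 c3@4, authorship ....
After op 2 (move_right): buffer="ccyz" (len 4), cursors c1@3 c2@4 c3@4, authorship ....
After op 3 (move_left): buffer="ccyz" (len 4), cursors c1@2 c2@3 c3@3, authorship ....
After op 4 (delete): buffer="z" (len 1), cursors c1@0 c2@0 c3@0, authorship .
After op 5 (move_right): buffer="z" (len 1), cursors c1@1 c2@1 c3@1, authorship .
After op 6 (add_cursor(1)): buffer="z" (len 1), cursors c1@1 c2@1 c3@1 c4@1, authorship .

Answer: z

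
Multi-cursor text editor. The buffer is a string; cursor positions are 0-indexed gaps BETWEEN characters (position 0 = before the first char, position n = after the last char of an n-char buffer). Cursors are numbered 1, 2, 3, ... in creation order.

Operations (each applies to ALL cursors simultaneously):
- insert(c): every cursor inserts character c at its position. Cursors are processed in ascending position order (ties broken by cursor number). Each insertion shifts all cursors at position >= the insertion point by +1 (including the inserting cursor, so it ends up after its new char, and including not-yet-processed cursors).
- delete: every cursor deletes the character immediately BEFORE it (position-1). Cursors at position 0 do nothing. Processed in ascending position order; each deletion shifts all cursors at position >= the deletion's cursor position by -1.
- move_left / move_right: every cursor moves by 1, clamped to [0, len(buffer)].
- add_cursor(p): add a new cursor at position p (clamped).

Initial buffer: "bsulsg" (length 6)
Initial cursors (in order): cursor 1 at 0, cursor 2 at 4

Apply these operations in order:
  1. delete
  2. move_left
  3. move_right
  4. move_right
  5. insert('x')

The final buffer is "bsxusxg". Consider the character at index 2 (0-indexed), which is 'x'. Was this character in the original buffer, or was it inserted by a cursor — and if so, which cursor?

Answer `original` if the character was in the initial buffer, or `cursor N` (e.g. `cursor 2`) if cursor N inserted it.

Answer: cursor 1

Derivation:
After op 1 (delete): buffer="bsusg" (len 5), cursors c1@0 c2@3, authorship .....
After op 2 (move_left): buffer="bsusg" (len 5), cursors c1@0 c2@2, authorship .....
After op 3 (move_right): buffer="bsusg" (len 5), cursors c1@1 c2@3, authorship .....
After op 4 (move_right): buffer="bsusg" (len 5), cursors c1@2 c2@4, authorship .....
After op 5 (insert('x')): buffer="bsxusxg" (len 7), cursors c1@3 c2@6, authorship ..1..2.
Authorship (.=original, N=cursor N): . . 1 . . 2 .
Index 2: author = 1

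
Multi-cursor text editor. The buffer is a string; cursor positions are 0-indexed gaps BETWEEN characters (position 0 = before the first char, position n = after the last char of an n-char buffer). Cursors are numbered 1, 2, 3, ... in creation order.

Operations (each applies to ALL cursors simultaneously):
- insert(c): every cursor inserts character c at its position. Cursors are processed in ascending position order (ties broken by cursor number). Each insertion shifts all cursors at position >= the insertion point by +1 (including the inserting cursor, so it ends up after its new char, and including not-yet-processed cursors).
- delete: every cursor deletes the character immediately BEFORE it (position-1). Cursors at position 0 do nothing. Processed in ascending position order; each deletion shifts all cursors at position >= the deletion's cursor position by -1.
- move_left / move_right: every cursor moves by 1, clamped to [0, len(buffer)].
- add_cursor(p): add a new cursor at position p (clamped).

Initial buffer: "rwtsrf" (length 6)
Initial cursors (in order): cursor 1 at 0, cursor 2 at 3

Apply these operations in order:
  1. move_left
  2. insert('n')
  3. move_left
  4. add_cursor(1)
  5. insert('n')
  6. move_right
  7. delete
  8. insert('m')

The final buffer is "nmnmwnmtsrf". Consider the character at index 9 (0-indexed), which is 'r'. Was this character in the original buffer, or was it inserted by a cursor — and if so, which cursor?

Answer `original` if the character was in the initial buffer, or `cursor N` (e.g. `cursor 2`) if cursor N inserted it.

After op 1 (move_left): buffer="rwtsrf" (len 6), cursors c1@0 c2@2, authorship ......
After op 2 (insert('n')): buffer="nrwntsrf" (len 8), cursors c1@1 c2@4, authorship 1..2....
After op 3 (move_left): buffer="nrwntsrf" (len 8), cursors c1@0 c2@3, authorship 1..2....
After op 4 (add_cursor(1)): buffer="nrwntsrf" (len 8), cursors c1@0 c3@1 c2@3, authorship 1..2....
After op 5 (insert('n')): buffer="nnnrwnntsrf" (len 11), cursors c1@1 c3@3 c2@6, authorship 113..22....
After op 6 (move_right): buffer="nnnrwnntsrf" (len 11), cursors c1@2 c3@4 c2@7, authorship 113..22....
After op 7 (delete): buffer="nnwntsrf" (len 8), cursors c1@1 c3@2 c2@4, authorship 13.2....
After op 8 (insert('m')): buffer="nmnmwnmtsrf" (len 11), cursors c1@2 c3@4 c2@7, authorship 1133.22....
Authorship (.=original, N=cursor N): 1 1 3 3 . 2 2 . . . .
Index 9: author = original

Answer: original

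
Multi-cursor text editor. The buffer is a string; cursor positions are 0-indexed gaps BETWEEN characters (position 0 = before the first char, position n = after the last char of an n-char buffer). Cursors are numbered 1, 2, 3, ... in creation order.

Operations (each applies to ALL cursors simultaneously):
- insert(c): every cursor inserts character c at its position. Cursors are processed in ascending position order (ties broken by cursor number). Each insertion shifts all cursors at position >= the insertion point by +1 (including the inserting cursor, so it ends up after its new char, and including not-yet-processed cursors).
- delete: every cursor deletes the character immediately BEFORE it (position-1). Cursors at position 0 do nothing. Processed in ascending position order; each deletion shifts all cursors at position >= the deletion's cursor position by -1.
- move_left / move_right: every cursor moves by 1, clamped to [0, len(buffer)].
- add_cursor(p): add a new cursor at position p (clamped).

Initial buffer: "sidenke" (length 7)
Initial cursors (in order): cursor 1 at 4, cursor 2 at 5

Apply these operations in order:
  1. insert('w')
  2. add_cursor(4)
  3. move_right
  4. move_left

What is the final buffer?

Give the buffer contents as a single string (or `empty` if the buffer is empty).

Answer: sidewnwke

Derivation:
After op 1 (insert('w')): buffer="sidewnwke" (len 9), cursors c1@5 c2@7, authorship ....1.2..
After op 2 (add_cursor(4)): buffer="sidewnwke" (len 9), cursors c3@4 c1@5 c2@7, authorship ....1.2..
After op 3 (move_right): buffer="sidewnwke" (len 9), cursors c3@5 c1@6 c2@8, authorship ....1.2..
After op 4 (move_left): buffer="sidewnwke" (len 9), cursors c3@4 c1@5 c2@7, authorship ....1.2..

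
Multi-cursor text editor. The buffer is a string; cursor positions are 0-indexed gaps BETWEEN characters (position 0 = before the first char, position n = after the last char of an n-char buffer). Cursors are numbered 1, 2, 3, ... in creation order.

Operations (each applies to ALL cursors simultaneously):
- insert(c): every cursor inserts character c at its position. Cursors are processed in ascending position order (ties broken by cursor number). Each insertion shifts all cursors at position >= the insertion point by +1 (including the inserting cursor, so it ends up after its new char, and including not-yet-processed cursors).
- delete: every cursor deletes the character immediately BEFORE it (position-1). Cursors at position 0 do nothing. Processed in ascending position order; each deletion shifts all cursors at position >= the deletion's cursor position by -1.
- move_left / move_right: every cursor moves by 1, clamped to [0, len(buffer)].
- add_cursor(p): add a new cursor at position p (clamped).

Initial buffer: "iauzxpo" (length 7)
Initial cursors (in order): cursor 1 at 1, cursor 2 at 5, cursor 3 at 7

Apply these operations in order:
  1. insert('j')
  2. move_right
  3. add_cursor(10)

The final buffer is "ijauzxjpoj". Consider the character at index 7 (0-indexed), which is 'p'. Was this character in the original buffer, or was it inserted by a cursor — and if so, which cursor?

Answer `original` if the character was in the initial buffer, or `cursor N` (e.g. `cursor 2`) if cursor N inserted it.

Answer: original

Derivation:
After op 1 (insert('j')): buffer="ijauzxjpoj" (len 10), cursors c1@2 c2@7 c3@10, authorship .1....2..3
After op 2 (move_right): buffer="ijauzxjpoj" (len 10), cursors c1@3 c2@8 c3@10, authorship .1....2..3
After op 3 (add_cursor(10)): buffer="ijauzxjpoj" (len 10), cursors c1@3 c2@8 c3@10 c4@10, authorship .1....2..3
Authorship (.=original, N=cursor N): . 1 . . . . 2 . . 3
Index 7: author = original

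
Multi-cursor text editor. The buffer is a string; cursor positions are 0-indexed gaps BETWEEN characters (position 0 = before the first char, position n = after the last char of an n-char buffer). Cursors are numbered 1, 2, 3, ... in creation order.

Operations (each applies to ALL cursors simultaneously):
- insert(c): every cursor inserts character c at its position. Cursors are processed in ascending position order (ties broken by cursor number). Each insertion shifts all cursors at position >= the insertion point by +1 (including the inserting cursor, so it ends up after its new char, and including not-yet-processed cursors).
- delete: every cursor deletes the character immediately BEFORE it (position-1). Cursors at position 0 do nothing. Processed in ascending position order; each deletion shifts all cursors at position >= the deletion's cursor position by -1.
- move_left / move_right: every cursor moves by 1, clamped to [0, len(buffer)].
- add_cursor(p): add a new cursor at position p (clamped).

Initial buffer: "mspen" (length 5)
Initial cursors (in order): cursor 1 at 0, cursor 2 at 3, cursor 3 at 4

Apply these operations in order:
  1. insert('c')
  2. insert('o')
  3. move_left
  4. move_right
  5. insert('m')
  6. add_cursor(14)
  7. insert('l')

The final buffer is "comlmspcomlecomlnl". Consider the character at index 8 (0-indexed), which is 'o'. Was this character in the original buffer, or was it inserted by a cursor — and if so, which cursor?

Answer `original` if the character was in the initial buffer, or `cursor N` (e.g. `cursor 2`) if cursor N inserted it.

After op 1 (insert('c')): buffer="cmspcecn" (len 8), cursors c1@1 c2@5 c3@7, authorship 1...2.3.
After op 2 (insert('o')): buffer="comspcoecon" (len 11), cursors c1@2 c2@7 c3@10, authorship 11...22.33.
After op 3 (move_left): buffer="comspcoecon" (len 11), cursors c1@1 c2@6 c3@9, authorship 11...22.33.
After op 4 (move_right): buffer="comspcoecon" (len 11), cursors c1@2 c2@7 c3@10, authorship 11...22.33.
After op 5 (insert('m')): buffer="commspcomecomn" (len 14), cursors c1@3 c2@9 c3@13, authorship 111...222.333.
After op 6 (add_cursor(14)): buffer="commspcomecomn" (len 14), cursors c1@3 c2@9 c3@13 c4@14, authorship 111...222.333.
After op 7 (insert('l')): buffer="comlmspcomlecomlnl" (len 18), cursors c1@4 c2@11 c3@16 c4@18, authorship 1111...2222.3333.4
Authorship (.=original, N=cursor N): 1 1 1 1 . . . 2 2 2 2 . 3 3 3 3 . 4
Index 8: author = 2

Answer: cursor 2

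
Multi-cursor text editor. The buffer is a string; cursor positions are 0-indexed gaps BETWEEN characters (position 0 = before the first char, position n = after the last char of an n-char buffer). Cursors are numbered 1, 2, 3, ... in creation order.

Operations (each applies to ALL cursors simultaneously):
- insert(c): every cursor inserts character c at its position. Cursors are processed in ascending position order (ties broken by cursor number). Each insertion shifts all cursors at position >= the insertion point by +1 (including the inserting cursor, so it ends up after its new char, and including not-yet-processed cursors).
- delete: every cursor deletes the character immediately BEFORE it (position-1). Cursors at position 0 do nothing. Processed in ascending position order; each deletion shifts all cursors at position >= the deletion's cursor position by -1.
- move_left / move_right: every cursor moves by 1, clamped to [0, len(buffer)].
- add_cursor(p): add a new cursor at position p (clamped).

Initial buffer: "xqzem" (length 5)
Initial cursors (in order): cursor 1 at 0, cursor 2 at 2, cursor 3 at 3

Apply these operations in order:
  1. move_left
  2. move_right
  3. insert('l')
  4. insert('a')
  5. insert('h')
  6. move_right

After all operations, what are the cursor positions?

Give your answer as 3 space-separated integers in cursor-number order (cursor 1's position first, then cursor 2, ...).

Answer: 5 9 13

Derivation:
After op 1 (move_left): buffer="xqzem" (len 5), cursors c1@0 c2@1 c3@2, authorship .....
After op 2 (move_right): buffer="xqzem" (len 5), cursors c1@1 c2@2 c3@3, authorship .....
After op 3 (insert('l')): buffer="xlqlzlem" (len 8), cursors c1@2 c2@4 c3@6, authorship .1.2.3..
After op 4 (insert('a')): buffer="xlaqlazlaem" (len 11), cursors c1@3 c2@6 c3@9, authorship .11.22.33..
After op 5 (insert('h')): buffer="xlahqlahzlahem" (len 14), cursors c1@4 c2@8 c3@12, authorship .111.222.333..
After op 6 (move_right): buffer="xlahqlahzlahem" (len 14), cursors c1@5 c2@9 c3@13, authorship .111.222.333..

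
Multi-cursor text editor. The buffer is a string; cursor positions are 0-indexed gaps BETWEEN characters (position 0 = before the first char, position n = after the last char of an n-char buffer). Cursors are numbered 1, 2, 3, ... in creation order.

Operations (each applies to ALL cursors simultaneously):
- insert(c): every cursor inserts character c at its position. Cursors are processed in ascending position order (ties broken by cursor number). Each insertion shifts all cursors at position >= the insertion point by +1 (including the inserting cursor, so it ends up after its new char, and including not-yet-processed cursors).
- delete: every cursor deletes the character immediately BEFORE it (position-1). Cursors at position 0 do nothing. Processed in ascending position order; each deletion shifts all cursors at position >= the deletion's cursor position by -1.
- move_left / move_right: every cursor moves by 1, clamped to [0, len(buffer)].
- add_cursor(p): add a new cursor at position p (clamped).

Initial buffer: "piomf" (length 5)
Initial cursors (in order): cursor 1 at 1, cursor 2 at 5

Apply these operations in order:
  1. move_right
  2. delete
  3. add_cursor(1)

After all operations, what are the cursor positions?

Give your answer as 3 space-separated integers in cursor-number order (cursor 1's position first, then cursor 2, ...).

Answer: 1 3 1

Derivation:
After op 1 (move_right): buffer="piomf" (len 5), cursors c1@2 c2@5, authorship .....
After op 2 (delete): buffer="pom" (len 3), cursors c1@1 c2@3, authorship ...
After op 3 (add_cursor(1)): buffer="pom" (len 3), cursors c1@1 c3@1 c2@3, authorship ...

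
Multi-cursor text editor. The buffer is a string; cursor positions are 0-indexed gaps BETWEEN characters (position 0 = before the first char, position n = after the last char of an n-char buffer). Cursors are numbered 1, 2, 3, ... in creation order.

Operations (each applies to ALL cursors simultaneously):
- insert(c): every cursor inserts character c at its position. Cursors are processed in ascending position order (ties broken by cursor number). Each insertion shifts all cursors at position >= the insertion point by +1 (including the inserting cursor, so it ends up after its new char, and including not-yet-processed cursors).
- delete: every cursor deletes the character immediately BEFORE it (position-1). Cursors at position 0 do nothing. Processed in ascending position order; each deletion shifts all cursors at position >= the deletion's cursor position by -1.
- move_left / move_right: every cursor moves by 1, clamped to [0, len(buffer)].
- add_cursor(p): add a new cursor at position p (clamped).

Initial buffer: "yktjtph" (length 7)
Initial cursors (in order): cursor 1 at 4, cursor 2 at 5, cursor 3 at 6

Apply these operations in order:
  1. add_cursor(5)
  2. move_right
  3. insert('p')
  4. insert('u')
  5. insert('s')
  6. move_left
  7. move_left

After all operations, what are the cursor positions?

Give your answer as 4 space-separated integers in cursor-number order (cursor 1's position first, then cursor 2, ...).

Answer: 6 13 17 13

Derivation:
After op 1 (add_cursor(5)): buffer="yktjtph" (len 7), cursors c1@4 c2@5 c4@5 c3@6, authorship .......
After op 2 (move_right): buffer="yktjtph" (len 7), cursors c1@5 c2@6 c4@6 c3@7, authorship .......
After op 3 (insert('p')): buffer="yktjtpppphp" (len 11), cursors c1@6 c2@9 c4@9 c3@11, authorship .....1.24.3
After op 4 (insert('u')): buffer="yktjtpupppuuhpu" (len 15), cursors c1@7 c2@12 c4@12 c3@15, authorship .....11.2424.33
After op 5 (insert('s')): buffer="yktjtpuspppuusshpus" (len 19), cursors c1@8 c2@15 c4@15 c3@19, authorship .....111.242424.333
After op 6 (move_left): buffer="yktjtpuspppuusshpus" (len 19), cursors c1@7 c2@14 c4@14 c3@18, authorship .....111.242424.333
After op 7 (move_left): buffer="yktjtpuspppuusshpus" (len 19), cursors c1@6 c2@13 c4@13 c3@17, authorship .....111.242424.333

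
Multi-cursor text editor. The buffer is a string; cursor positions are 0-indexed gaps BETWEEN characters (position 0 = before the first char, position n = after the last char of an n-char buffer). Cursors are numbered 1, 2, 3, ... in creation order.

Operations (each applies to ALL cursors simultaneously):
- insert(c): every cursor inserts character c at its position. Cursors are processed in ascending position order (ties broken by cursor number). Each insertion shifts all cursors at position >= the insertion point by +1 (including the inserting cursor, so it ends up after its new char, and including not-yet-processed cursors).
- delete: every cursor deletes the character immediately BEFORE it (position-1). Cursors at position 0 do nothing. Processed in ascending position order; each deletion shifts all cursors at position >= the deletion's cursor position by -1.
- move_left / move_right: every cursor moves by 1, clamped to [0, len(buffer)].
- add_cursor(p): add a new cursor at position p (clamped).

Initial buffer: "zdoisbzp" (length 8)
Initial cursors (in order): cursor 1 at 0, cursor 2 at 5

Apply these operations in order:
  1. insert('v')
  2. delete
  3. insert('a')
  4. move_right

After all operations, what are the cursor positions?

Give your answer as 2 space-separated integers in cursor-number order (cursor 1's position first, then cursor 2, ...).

After op 1 (insert('v')): buffer="vzdoisvbzp" (len 10), cursors c1@1 c2@7, authorship 1.....2...
After op 2 (delete): buffer="zdoisbzp" (len 8), cursors c1@0 c2@5, authorship ........
After op 3 (insert('a')): buffer="azdoisabzp" (len 10), cursors c1@1 c2@7, authorship 1.....2...
After op 4 (move_right): buffer="azdoisabzp" (len 10), cursors c1@2 c2@8, authorship 1.....2...

Answer: 2 8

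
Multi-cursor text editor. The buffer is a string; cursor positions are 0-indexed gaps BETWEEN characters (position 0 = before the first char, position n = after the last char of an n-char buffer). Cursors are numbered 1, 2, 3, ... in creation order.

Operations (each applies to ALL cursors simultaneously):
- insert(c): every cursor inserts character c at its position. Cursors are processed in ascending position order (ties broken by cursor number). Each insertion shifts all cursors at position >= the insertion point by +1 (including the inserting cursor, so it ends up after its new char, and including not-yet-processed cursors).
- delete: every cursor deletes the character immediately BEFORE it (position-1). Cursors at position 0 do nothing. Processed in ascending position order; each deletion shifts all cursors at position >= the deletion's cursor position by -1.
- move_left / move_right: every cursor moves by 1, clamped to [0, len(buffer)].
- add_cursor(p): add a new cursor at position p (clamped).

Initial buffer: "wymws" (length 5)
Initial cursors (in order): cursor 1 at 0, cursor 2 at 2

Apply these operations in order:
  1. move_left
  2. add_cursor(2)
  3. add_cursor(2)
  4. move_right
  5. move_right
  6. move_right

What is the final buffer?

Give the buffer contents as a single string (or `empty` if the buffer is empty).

After op 1 (move_left): buffer="wymws" (len 5), cursors c1@0 c2@1, authorship .....
After op 2 (add_cursor(2)): buffer="wymws" (len 5), cursors c1@0 c2@1 c3@2, authorship .....
After op 3 (add_cursor(2)): buffer="wymws" (len 5), cursors c1@0 c2@1 c3@2 c4@2, authorship .....
After op 4 (move_right): buffer="wymws" (len 5), cursors c1@1 c2@2 c3@3 c4@3, authorship .....
After op 5 (move_right): buffer="wymws" (len 5), cursors c1@2 c2@3 c3@4 c4@4, authorship .....
After op 6 (move_right): buffer="wymws" (len 5), cursors c1@3 c2@4 c3@5 c4@5, authorship .....

Answer: wymws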